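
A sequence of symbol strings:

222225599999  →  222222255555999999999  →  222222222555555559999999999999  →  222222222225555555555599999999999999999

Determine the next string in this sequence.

222222222222255555555555555999999999999999999999

The n-th term is 2n+3 2's then 3n-1 5's then 4n+1 9's (n = 1, 2, …).
At n = 5 the blocks have lengths 13, 14, 21.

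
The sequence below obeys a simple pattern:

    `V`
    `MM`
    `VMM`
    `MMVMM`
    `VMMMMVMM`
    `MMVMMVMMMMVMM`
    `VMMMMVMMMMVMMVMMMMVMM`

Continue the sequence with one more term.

From term 3 onward, concatenate the second-to-last term with the last: V·MM = VMM, MM·VMM = MMVMM, …
Continuing: MMVMMVMMMMVMM · VMMMMVMMMMVMMVMMMMVMM gives term 8.

MMVMMVMMMMVMMVMMMMVMMMMVMMVMMMMVMM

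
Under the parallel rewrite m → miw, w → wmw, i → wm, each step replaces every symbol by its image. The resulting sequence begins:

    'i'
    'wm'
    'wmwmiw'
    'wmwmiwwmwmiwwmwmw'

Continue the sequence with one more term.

Applying the rule to each of the 17 symbols of wmwmiwwmwmiwwmwmw gives the pieces wmw miw wmw miw wm wmw wmw miw wmw miw wm wmw wmw miw wmw miw wmw, which concatenate to the answer.

wmwmiwwmwmiwwmwmwwmwmiwwmwmiwwmwmwwmwmiwwmwmiwwmw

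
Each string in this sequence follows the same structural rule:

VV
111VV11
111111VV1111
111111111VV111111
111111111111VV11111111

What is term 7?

111111111111111111VV111111111111

Each term wraps the previous one in 111 on the left and 11 on the right.
From 111111111111VV11111111, 2 further steps: 111111111111VV11111111 → 111111111111111VV1111111111 → (answer).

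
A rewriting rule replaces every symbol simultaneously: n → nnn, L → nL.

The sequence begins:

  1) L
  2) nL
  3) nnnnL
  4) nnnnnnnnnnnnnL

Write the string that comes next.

nnnnnnnnnnnnnnnnnnnnnnnnnnnnnnnnnnnnnnnnL

Replace each of the 14 characters of nnnnnnnnnnnnnL in place — nnn nnn nnn nnn nnn nnn nnn nnn nnn nnn nnn nnn nnn nL — and concatenate.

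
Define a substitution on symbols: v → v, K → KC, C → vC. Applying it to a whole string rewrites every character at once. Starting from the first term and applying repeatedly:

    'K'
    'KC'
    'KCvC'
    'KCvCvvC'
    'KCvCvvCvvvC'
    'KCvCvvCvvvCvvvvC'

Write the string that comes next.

Rewriting the 16 symbols of KCvCvvCvvvCvvvvC one by one yields KC vC v vC v v vC v v v vC v v v v vC; concatenated:

KCvCvvCvvvCvvvvCvvvvvC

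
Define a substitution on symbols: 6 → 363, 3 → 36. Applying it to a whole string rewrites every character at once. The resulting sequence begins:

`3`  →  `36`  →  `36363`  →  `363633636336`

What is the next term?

36363363633636363363633636363

Apply φ to 363633636336 symbol by symbol: 3→36, 6→363, 3→36, 6→363, 3→36, 3→36, 6→363, 3→36, 6→363, 3→36, 3→36, 6→363; joined: 36 363 36 363 36 36 363 36 363 36 36 363.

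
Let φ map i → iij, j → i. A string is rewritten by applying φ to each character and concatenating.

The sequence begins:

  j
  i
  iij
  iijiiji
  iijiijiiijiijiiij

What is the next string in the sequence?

Applying the rule to each of the 17 symbols of iijiijiiijiijiiij gives the pieces iij iij i iij iij i iij iij iij i iij iij i iij iij iij i, which concatenate to the answer.

iijiijiiijiijiiijiijiijiiijiijiiijiijiiji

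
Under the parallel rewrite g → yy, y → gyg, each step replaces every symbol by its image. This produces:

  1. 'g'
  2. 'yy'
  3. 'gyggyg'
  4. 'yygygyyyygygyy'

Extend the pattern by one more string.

φ(yygygyyyygygyy) expands symbol-by-symbol to gyg gyg yy gyg yy gyg gyg gyg gyg yy gyg yy gyg gyg; joining the 14 pieces gives the next term.

gyggygyygygyygyggyggyggygyygygyygyggyg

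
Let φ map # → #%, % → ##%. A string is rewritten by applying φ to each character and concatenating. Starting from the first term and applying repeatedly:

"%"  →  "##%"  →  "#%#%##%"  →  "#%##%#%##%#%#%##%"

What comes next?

Rewriting the 17 symbols of #%##%#%##%#%#%##% one by one yields #% ##% #% #% ##% #% ##% #% #% ##% #% ##% #% ##% #% #% ##%; concatenated:

#%##%#%#%##%#%##%#%#%##%#%##%#%##%#%#%##%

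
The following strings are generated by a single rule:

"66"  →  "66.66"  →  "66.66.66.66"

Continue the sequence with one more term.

66.66.66.66.66.66.66.66

Each string is two copies of the previous one joined by '.'.
So the next term is two copies of 66.66.66.66 with '.' between the halves.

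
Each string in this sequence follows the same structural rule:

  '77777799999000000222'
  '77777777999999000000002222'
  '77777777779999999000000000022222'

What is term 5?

Each string has the form 7^{2n} 9^{n+2} 0^{2n} 2^{n}, where the shown terms are n = 3, 4, 5.
For term 5, n = 7, so the run lengths are 14, 9, 14, 7.

77777777777777999999999000000000000002222222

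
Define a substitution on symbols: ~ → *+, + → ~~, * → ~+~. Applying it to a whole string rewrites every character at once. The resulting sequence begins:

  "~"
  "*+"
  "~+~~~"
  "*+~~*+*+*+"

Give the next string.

Apply φ to *+~~*+*+*+ symbol by symbol: *→~+~, +→~~, ~→*+, ~→*+, *→~+~, +→~~, *→~+~, +→~~, *→~+~, +→~~; joined: ~+~ ~~ *+ *+ ~+~ ~~ ~+~ ~~ ~+~ ~~.

~+~~~*+*+~+~~~~+~~~~+~~~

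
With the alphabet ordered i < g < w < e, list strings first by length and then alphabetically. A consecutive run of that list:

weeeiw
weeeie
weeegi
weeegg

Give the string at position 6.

weeege

Advancing 2 positions from weeegg through weeegg → weeegw reaches term 6.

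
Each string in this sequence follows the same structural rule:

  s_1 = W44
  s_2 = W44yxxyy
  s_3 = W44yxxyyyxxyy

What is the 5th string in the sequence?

Each term is the previous one with yxxyy appended.
From W44yxxyyyxxyy, 2 further steps: W44yxxyyyxxyy → W44yxxyyyxxyyyxxyy → (answer).

W44yxxyyyxxyyyxxyyyxxyy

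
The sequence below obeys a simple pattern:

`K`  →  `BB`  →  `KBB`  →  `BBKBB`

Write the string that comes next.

From term 3 onward, concatenate the second-to-last term with the last: K·BB = KBB, BB·KBB = BBKBB, …
The next term joins KBB and BBKBB.

KBBBBKBB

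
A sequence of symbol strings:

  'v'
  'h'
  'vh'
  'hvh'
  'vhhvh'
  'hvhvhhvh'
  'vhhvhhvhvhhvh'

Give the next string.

This is a Fibonacci-style word recurrence s(k) = s(k−2)·s(k−1): e.g. v·h = vh.
So term 8 is hvhvhhvh·vhhvhhvhvhhvh.

hvhvhhvhvhhvhhvhvhhvh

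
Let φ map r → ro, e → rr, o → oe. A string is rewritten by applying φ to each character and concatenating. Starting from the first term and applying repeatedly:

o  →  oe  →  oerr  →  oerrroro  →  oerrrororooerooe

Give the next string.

oerrrororooerooerooeoerrrooeoerr

Replace each of the 16 characters of oerrrororooerooe in place — oe rr ro ro ro oe ro oe ro oe oe rr ro oe oe rr — and concatenate.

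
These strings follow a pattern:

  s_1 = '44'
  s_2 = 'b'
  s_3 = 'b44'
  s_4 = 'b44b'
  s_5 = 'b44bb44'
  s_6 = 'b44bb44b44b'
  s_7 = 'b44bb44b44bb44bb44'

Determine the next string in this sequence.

Each term (from the third on) is the previous term followed by the one before it: term 3 = b·44 = b44.
So term 8 is b44bb44b44bb44bb44·b44bb44b44b.

b44bb44b44bb44bb44b44bb44b44b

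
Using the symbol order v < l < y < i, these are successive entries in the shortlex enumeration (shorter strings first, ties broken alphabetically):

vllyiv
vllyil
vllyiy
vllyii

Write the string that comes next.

vllivv

Treat vllyii as a base-4 numeral over the given alphabet and add one, carrying through any trailing i's.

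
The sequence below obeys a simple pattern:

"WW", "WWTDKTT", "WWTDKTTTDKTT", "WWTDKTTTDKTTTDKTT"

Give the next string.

Each term is the previous one with TDKTT appended.
Applying this once more to WWTDKTTTDKTTTDKTT:

WWTDKTTTDKTTTDKTTTDKTT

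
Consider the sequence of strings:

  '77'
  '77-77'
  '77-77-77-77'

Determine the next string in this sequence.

s(k+1) = s(k)·-·s(k) — each term doubles the last with '-' between the halves.
One more doubling of 77-77-77-77 gives the answer.

77-77-77-77-77-77-77-77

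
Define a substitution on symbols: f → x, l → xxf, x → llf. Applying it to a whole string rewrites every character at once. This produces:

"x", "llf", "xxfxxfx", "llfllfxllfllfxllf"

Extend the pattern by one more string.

Rewriting the 17 symbols of llfllfxllfllfxllf one by one yields xxf xxf x xxf xxf x llf xxf xxf x xxf xxf x llf xxf xxf x; concatenated:

xxfxxfxxxfxxfxllfxxfxxfxxxfxxfxllfxxfxxfx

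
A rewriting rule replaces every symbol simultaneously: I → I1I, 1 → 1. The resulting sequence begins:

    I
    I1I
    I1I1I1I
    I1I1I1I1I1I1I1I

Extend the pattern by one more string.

Replace each of the 15 characters of I1I1I1I1I1I1I1I in place — I1I 1 I1I 1 I1I 1 I1I 1 I1I 1 I1I 1 I1I 1 I1I — and concatenate.

I1I1I1I1I1I1I1I1I1I1I1I1I1I1I1I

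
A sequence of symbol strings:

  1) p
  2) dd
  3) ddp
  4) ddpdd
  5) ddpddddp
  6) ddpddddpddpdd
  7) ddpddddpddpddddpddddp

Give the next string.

ddpddddpddpddddpddddpddpddddpddpdd

Each term (from the third on) is the previous term followed by the one before it: term 3 = dd·p = ddp.
So term 8 is ddpddddpddpddddpddddp·ddpddddpddpdd.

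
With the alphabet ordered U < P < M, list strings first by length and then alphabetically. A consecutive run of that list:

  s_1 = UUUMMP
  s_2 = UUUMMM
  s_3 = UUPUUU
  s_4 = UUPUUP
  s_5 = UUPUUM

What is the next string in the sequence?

UUPUPU

Treat UUPUUM as a base-3 numeral over the given alphabet and add one, carrying through any trailing M's.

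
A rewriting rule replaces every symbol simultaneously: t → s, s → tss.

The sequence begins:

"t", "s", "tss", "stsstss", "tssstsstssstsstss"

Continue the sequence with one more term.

φ(tssstsstssstsstss) expands symbol-by-symbol to s tss tss tss s tss tss s tss tss tss s tss tss s tss tss; joining the 17 pieces gives the next term.

stsstsstssstsstssstsstsstssstsstssstsstss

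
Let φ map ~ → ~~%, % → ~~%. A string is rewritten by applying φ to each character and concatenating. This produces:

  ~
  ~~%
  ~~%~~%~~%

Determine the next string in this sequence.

Expanding ~~%~~%~~%: ~→~~%, ~→~~%, %→~~%, ~→~~%, ~→~~%, %→~~%, ~→~~%, ~→~~%, %→~~%. Concatenated: ~~% ~~% ~~% ~~% ~~% ~~% ~~% ~~% ~~%.

~~%~~%~~%~~%~~%~~%~~%~~%~~%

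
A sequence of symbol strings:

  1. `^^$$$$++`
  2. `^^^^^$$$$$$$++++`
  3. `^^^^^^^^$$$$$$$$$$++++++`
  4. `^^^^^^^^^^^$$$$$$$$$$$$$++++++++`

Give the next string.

^^^^^^^^^^^^^^$$$$$$$$$$$$$$$$++++++++++

The n-th term is 3n-1 ^'s then 3n+1 $'s then 2n +'s (n = 1, 2, …).
Setting n = 5 gives 14, 16, 10 characters in each block.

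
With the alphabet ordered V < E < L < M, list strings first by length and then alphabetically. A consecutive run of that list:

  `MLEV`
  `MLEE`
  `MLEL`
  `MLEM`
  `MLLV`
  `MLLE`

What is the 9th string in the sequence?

MLMV

Stepping forward 3 times from MLLE: MLLE → MLLL → MLLM, then the target.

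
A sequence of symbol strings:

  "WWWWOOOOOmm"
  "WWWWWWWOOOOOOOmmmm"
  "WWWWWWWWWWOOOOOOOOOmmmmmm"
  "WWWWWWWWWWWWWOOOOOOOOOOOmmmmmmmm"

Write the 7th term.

WWWWWWWWWWWWWWWWWWWWWWOOOOOOOOOOOOOOOOOmmmmmmmmmmmmmm

The n-th term is 3n+1 W's then 2n+3 O's then 2n m's (n = 1, 2, …).
For term 7, n = 7, so the run lengths are 22, 17, 14.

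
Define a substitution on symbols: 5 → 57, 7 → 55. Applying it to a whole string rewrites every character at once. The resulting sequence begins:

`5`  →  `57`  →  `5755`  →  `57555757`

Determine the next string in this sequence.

Rewriting each symbol of 57555757: 5→57, 7→55, 5→57, 5→57, 5→57, 7→55, 5→57, 7→55, which concatenates to 57 55 57 57 57 55 57 55.

5755575757555755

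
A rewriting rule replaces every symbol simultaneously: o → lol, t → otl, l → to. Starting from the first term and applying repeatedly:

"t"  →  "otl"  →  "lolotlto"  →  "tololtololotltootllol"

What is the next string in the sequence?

φ(tololtololotltootllol) expands symbol-by-symbol to otl lol to lol to otl lol to lol to lol otl to otl lol lol otl to to lol to; joining the 21 pieces gives the next term.

otlloltololtootlloltololtololotltootllollolotltotololto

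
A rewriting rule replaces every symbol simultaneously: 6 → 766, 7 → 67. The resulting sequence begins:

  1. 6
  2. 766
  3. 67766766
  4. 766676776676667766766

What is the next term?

6776676676667766676776676667766766766676776676667766766

Applying the rule to each of the 21 symbols of 766676776676667766766 gives the pieces 67 766 766 766 67 766 67 67 766 766 67 766 766 766 67 67 766 766 67 766 766, which concatenate to the answer.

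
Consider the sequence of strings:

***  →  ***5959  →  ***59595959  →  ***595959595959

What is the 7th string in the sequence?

***595959595959595959595959

The strings grow by a fixed suffix 5959 each time.
From ***595959595959, 3 further steps: ***595959595959 → ***5959595959595959 → ***59595959595959595959 → (answer).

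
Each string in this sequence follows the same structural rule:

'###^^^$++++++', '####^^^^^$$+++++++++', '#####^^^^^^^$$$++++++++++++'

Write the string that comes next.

######^^^^^^^^^$$$$+++++++++++++++

Reading off run lengths: # runs 3, 4, 5; ^ runs 3, 5, 7; $ runs 1, 2, 3; + runs 6, 9, 12 — each is linear in n (n = 1, 2, …).
At n = 4 the blocks have lengths 6, 9, 4, 15.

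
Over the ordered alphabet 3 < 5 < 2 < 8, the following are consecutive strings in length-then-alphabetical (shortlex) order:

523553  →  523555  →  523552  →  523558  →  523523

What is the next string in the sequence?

The successor of 523523 increments the rightmost position that isn't already 8 and resets every position after it to 3.

523525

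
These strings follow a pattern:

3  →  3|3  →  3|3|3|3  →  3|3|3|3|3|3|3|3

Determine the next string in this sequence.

Every step duplicates the string with '|' between the halves.
Doubling 3|3|3|3|3|3|3|3 with '|' between the halves:

3|3|3|3|3|3|3|3|3|3|3|3|3|3|3|3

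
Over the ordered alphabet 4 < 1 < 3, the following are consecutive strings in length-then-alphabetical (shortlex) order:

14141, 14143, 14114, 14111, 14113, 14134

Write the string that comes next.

14131

Find the rightmost character of 14134 below 3, bump it to the next letter, and reset everything to its right to 4.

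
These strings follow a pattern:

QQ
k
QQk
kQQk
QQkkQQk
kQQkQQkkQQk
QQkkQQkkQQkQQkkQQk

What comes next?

kQQkQQkkQQkQQkkQQkkQQkQQkkQQk

From term 3 onward, concatenate the second-to-last term with the last: QQ·k = QQk, k·QQk = kQQk, …
So term 8 is kQQkQQkkQQk·QQkkQQkkQQkQQkkQQk.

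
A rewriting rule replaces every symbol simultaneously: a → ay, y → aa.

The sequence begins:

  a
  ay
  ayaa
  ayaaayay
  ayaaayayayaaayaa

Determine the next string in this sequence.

ayaaayayayaaayaaayaaayayayaaayay

Applying the rule to each of the 16 symbols of ayaaayayayaaayaa gives the pieces ay aa ay ay ay aa ay aa ay aa ay ay ay aa ay ay, which concatenate to the answer.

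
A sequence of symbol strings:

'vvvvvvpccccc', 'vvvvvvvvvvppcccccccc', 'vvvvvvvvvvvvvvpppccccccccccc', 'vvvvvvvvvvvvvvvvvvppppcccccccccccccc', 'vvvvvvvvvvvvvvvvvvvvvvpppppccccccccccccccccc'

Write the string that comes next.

vvvvvvvvvvvvvvvvvvvvvvvvvvppppppcccccccccccccccccccc

Each string has the form v^{4n+2} p^{n} c^{3n+2} (n = 1, 2, …).
For the next term, n = 6, so the run lengths are 26, 6, 20.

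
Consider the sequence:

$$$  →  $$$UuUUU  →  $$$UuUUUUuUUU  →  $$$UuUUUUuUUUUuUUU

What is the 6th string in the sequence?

Each term is the previous one with UuUUU appended.
From $$$UuUUUUuUUUUuUUU, 2 further steps: $$$UuUUUUuUUUUuUUU → $$$UuUUUUuUUUUuUUUUuUUU → (answer).

$$$UuUUUUuUUUUuUUUUuUUUUuUUU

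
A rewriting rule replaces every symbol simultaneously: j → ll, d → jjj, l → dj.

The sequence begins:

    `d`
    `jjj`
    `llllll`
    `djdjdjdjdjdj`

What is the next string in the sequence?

jjjlljjjlljjjlljjjlljjjlljjjll

Rewriting each symbol of djdjdjdjdjdj: d→jjj, j→ll, d→jjj, j→ll, d→jjj, j→ll, d→jjj, j→ll, d→jjj, j→ll, d→jjj, j→ll, which concatenates to jjj ll jjj ll jjj ll jjj ll jjj ll jjj ll.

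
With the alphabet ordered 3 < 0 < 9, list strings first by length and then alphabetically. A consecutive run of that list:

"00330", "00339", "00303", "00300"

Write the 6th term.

00393

Continuing the enumeration 2 steps past 00300: 00300 → 00309 → (answer).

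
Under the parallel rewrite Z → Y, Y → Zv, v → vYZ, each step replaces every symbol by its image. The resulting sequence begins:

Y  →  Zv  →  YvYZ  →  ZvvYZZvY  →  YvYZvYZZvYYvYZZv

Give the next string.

Applying the rule to each of the 16 symbols of YvYZvYZZvYYvYZZv gives the pieces Zv vYZ Zv Y vYZ Zv Y Y vYZ Zv Zv vYZ Zv Y Y vYZ, which concatenate to the answer.

ZvvYZZvYvYZZvYYvYZZvZvvYZZvYYvYZ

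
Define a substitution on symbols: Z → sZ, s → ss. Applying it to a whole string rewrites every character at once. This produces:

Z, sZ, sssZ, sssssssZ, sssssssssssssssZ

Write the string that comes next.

φ(sssssssssssssssZ) expands symbol-by-symbol to ss ss ss ss ss ss ss ss ss ss ss ss ss ss ss sZ; joining the 16 pieces gives the next term.

sssssssssssssssssssssssssssssssZ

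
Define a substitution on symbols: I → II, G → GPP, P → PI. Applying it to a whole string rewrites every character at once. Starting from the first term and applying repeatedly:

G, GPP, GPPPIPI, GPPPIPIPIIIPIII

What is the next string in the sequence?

GPPPIPIPIIIPIIIPIIIIIIIPIIIIIII

φ(GPPPIPIPIIIPIII) expands symbol-by-symbol to GPP PI PI PI II PI II PI II II II PI II II II; joining the 15 pieces gives the next term.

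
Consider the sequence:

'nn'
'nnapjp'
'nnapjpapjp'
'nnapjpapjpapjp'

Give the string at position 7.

Every step adds apjp to the end: s(k+1) = s(k)·apjp.
From nnapjpapjpapjp, 3 further steps: nnapjpapjpapjp → nnapjpapjpapjpapjp → nnapjpapjpapjpapjpapjp → (answer).

nnapjpapjpapjpapjpapjpapjp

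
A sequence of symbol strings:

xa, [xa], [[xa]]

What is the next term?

[[[xa]]]

Every step adds [ to the front and ] to the end of the previous string.
So the next term is [·[[xa]]·].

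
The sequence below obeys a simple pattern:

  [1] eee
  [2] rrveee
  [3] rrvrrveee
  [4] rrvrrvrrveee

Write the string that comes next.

Every step adds rrv at the front: s(k+1) = rrv·s(k).
One more step from rrvrrvrrveee gives the answer.

rrvrrvrrvrrveee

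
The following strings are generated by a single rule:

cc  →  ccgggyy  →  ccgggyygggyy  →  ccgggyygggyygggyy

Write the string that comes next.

Each term is the previous one with gggyy appended.
Applying this once more to ccgggyygggyygggyy:

ccgggyygggyygggyygggyy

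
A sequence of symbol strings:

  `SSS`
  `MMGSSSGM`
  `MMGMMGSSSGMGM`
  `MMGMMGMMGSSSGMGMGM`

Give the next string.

Each term wraps the previous one in MMG on the left and GM on the right.
Applying this once more to MMGMMGMMGSSSGMGMGM:

MMGMMGMMGMMGSSSGMGMGMGM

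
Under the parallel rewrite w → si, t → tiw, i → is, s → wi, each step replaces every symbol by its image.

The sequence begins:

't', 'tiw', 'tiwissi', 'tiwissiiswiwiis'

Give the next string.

φ(tiwissiiswiwiis) expands symbol-by-symbol to tiw is si is wi wi is is wi si is si is is wi; joining the 15 pieces gives the next term.

tiwissiiswiwiisiswisiissiisiswi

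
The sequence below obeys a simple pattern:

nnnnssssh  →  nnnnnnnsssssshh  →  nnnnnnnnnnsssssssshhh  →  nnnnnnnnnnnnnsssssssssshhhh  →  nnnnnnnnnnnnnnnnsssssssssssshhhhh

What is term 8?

nnnnnnnnnnnnnnnnnnnnnnnnnsssssssssssssssssshhhhhhhh

The n-th term is 3n+1 n's then 2n+2 s's then n h's (n = 1, 2, …).
Setting n = 8 gives 25, 18, 8 characters in each block.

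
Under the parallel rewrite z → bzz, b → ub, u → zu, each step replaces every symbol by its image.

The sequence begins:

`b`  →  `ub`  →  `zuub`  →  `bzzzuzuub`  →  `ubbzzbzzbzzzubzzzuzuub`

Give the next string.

Applying the rule to each of the 22 symbols of ubbzzbzzbzzzubzzzuzuub gives the pieces zu ub ub bzz bzz ub bzz bzz ub bzz bzz bzz zu ub bzz bzz bzz zu bzz zu zu ub, which concatenate to the answer.

zuububbzzbzzubbzzbzzubbzzbzzbzzzuubbzzbzzbzzzubzzzuzuub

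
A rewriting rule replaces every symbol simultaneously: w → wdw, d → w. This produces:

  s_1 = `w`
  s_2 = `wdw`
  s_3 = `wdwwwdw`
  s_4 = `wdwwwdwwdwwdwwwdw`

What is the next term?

φ(wdwwwdwwdwwdwwwdw) expands symbol-by-symbol to wdw w wdw wdw wdw w wdw wdw w wdw wdw w wdw wdw wdw w wdw; joining the 17 pieces gives the next term.

wdwwwdwwdwwdwwwdwwdwwwdwwdwwwdwwdwwdwwwdw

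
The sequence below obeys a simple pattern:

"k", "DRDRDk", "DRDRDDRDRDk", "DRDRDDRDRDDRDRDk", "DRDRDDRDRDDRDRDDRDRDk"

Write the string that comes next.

DRDRDDRDRDDRDRDDRDRDDRDRDk

Every step adds DRDRD at the front: s(k+1) = DRDRD·s(k).
One more step from DRDRDDRDRDDRDRDDRDRDk gives the answer.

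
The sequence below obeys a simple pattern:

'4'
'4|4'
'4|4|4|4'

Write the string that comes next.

s(k+1) = s(k)·|·s(k) — each term doubles the last with '|' between the halves.
Doubling 4|4|4|4 with '|' between the halves:

4|4|4|4|4|4|4|4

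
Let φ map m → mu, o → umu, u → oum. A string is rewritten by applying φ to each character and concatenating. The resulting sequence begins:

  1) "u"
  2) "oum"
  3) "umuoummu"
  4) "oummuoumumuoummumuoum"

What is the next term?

Rewriting the 21 symbols of oummuoumumuoummumuoum one by one yields umu oum mu mu oum umu oum mu oum mu oum umu oum mu mu oum mu oum umu oum mu; concatenated:

umuoummumuoumumuoummuoummuoumumuoummumuoummuoumumuoummu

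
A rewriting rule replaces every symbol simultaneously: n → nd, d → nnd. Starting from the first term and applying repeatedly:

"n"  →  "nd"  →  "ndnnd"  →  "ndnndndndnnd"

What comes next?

ndnndndndnndndnndndnndndndnnd

Rewriting each symbol of ndnndndndnnd: n→nd, d→nnd, n→nd, n→nd, d→nnd, n→nd, d→nnd, n→nd, d→nnd, n→nd, n→nd, d→nnd, which concatenates to nd nnd nd nd nnd nd nnd nd nnd nd nd nnd.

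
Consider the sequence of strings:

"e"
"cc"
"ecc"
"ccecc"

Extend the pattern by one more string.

This is a Fibonacci-style word recurrence s(k) = s(k−2)·s(k−1): e.g. e·cc = ecc.
Continuing: ecc · ccecc gives term 5.

eccccecc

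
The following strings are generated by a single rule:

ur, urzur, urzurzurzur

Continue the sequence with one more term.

Every step duplicates the string with 'z' between the halves.
One more doubling of urzurzurzur gives the answer.

urzurzurzurzurzurzurzur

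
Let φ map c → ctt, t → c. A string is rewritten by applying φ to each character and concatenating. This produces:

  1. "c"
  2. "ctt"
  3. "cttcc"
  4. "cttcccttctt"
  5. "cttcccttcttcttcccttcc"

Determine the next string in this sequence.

cttcccttcttcttcccttcccttcccttcttcttcccttctt

Applying the rule to each of the 21 symbols of cttcccttcttcttcccttcc gives the pieces ctt c c ctt ctt ctt c c ctt c c ctt c c ctt ctt ctt c c ctt ctt, which concatenate to the answer.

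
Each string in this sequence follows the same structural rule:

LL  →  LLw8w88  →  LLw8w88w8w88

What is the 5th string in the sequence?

LLw8w88w8w88w8w88w8w88

Each term is the previous one with w8w88 appended.
From LLw8w88w8w88, 2 further steps: LLw8w88w8w88 → LLw8w88w8w88w8w88 → (answer).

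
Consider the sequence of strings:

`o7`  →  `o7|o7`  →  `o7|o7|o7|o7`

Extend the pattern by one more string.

Every step duplicates the string with '|' between the halves.
One more doubling of o7|o7|o7|o7 gives the answer.

o7|o7|o7|o7|o7|o7|o7|o7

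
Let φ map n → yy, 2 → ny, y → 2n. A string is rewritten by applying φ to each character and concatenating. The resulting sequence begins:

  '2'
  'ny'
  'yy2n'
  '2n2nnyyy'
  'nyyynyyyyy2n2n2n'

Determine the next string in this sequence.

Replace each of the 16 characters of nyyynyyyyy2n2n2n in place — yy 2n 2n 2n yy 2n 2n 2n 2n 2n ny yy ny yy ny yy — and concatenate.

yy2n2n2nyy2n2n2n2n2nnyyynyyynyyy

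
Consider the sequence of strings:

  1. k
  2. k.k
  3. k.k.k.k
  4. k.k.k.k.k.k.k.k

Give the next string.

k.k.k.k.k.k.k.k.k.k.k.k.k.k.k.k

s(k+1) = s(k)·.·s(k) — each term doubles the last with '.' between the halves.
So the next term is two copies of k.k.k.k.k.k.k.k with '.' between the halves.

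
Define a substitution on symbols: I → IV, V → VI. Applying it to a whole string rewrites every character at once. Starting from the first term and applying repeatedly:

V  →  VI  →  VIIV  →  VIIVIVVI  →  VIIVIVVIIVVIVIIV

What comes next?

VIIVIVVIIVVIVIIVIVVIVIIVVIIVIVVI

φ(VIIVIVVIIVVIVIIV) expands symbol-by-symbol to VI IV IV VI IV VI VI IV IV VI VI IV VI IV IV VI; joining the 16 pieces gives the next term.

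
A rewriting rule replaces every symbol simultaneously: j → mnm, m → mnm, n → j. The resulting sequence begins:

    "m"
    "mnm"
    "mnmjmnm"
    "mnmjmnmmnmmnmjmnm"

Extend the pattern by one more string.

Applying the rule to each of the 17 symbols of mnmjmnmmnmmnmjmnm gives the pieces mnm j mnm mnm mnm j mnm mnm j mnm mnm j mnm mnm mnm j mnm, which concatenate to the answer.

mnmjmnmmnmmnmjmnmmnmjmnmmnmjmnmmnmmnmjmnm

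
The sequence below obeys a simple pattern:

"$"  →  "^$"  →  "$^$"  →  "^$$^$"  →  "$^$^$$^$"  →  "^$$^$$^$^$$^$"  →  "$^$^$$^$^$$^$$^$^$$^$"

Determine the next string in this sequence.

From term 3 onward, concatenate the second-to-last term with the last: $·^$ = $^$, ^$·$^$ = ^$$^$, …
So term 8 is ^$$^$$^$^$$^$·$^$^$$^$^$$^$$^$^$$^$.

^$$^$$^$^$$^$$^$^$$^$^$$^$$^$^$$^$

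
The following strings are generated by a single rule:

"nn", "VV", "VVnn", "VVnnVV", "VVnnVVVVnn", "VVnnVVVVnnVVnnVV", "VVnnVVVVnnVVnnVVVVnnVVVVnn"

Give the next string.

From term 3 onward, concatenate the last term with the second-to-last: VV·nn = VVnn, VVnn·VV = VVnnVV, …
So term 8 is VVnnVVVVnnVVnnVVVVnnVVVVnn·VVnnVVVVnnVVnnVV.

VVnnVVVVnnVVnnVVVVnnVVVVnnVVnnVVVVnnVVnnVV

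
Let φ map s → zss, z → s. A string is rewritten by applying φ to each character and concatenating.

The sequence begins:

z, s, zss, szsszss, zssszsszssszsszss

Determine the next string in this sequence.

Applying the rule to each of the 17 symbols of zssszsszssszsszss gives the pieces s zss zss zss s zss zss s zss zss zss s zss zss s zss zss, which concatenate to the answer.

szsszsszssszsszssszsszsszssszsszssszsszss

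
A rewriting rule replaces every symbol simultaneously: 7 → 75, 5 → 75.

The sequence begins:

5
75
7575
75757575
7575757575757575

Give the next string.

75757575757575757575757575757575

Replace each of the 16 characters of 7575757575757575 in place — 75 75 75 75 75 75 75 75 75 75 75 75 75 75 75 75 — and concatenate.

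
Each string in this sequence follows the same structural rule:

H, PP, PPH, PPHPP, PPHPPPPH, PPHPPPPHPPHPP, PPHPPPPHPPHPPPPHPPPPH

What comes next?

PPHPPPPHPPHPPPPHPPPPHPPHPPPPHPPHPP

From term 3 onward, concatenate the last term with the second-to-last: PP·H = PPH, PPH·PP = PPHPP, …
Continuing: PPHPPPPHPPHPPPPHPPPPH · PPHPPPPHPPHPP gives term 8.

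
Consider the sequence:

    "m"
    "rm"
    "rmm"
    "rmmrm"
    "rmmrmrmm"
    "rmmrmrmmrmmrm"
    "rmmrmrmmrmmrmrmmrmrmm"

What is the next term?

rmmrmrmmrmmrmrmmrmrmmrmmrmrmmrmmrm

From term 3 onward, concatenate the last term with the second-to-last: rm·m = rmm, rmm·rm = rmmrm, …
So term 8 is rmmrmrmmrmmrmrmmrmrmm·rmmrmrmmrmmrm.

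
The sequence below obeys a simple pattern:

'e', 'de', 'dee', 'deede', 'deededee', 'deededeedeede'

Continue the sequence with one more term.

deededeedeededeededee

From term 3 onward, concatenate the last term with the second-to-last: de·e = dee, dee·de = deede, …
The next term joins deededeedeede and deededee.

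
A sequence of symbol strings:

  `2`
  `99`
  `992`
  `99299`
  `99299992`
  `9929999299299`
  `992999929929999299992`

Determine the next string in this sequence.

Each term (from the third on) is the previous term followed by the one before it: term 3 = 99·2 = 992.
The next term joins 992999929929999299992 and 9929999299299.

9929999299299992999929929999299299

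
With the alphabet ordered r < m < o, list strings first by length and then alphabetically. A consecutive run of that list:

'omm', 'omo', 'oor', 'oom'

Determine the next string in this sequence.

ooo

Treat oom as a base-3 numeral over the given alphabet and add one, carrying through any trailing o's.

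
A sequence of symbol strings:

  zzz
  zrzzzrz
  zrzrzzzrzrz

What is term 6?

zrzrzrzrzrzzzrzrzrzrzrz

s(k+1) = zr·s(k)·rz, so each term gains zr as a prefix and rz as a suffix.
From zrzrzzzrzrz, 3 further steps: zrzrzzzrzrz → zrzrzrzzzrzrzrz → zrzrzrzrzzzrzrzrzrz → (answer).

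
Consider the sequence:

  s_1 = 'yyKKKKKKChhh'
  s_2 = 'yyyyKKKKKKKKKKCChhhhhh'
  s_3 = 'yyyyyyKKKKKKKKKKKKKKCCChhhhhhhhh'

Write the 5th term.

The n-th term is 2n y's then 4n+2 K's then n C's then 3n h's (n = 1, 2, …).
Setting n = 5 gives 10, 22, 5, 15 characters in each block.

yyyyyyyyyyKKKKKKKKKKKKKKKKKKKKKKCCCCChhhhhhhhhhhhhhh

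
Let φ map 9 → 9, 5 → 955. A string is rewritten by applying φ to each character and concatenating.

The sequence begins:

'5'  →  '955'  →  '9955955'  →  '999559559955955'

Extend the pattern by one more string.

Replace each of the 15 characters of 999559559955955 in place — 9 9 9 955 955 9 955 955 9 9 955 955 9 955 955 — and concatenate.

9999559559955955999559559955955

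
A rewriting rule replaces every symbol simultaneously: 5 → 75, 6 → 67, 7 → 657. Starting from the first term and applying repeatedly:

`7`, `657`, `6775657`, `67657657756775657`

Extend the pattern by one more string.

Applying the rule to each of the 17 symbols of 67657657756775657 gives the pieces 67 657 67 75 657 67 75 657 657 75 67 657 657 75 67 75 657, which concatenate to the answer.

67657677565767756576577567657657756775657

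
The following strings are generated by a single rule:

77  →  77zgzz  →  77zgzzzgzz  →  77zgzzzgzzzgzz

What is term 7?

77zgzzzgzzzgzzzgzzzgzzzgzz

Every step adds zgzz to the end: s(k+1) = s(k)·zgzz.
From 77zgzzzgzzzgzz, 3 further steps: 77zgzzzgzzzgzz → 77zgzzzgzzzgzzzgzz → 77zgzzzgzzzgzzzgzzzgzz → (answer).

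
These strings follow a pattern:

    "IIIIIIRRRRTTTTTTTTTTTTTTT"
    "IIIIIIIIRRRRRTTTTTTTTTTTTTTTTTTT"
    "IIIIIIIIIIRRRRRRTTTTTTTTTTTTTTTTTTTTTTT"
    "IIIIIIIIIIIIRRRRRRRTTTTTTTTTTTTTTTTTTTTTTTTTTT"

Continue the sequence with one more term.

The n-th term is 2n I's then n+1 R's then 4n+3 T's, where the shown terms are n = 3, 4, 5, 6.
Setting n = 7 gives 14, 8, 31 characters in each block.

IIIIIIIIIIIIIIRRRRRRRRTTTTTTTTTTTTTTTTTTTTTTTTTTTTTTT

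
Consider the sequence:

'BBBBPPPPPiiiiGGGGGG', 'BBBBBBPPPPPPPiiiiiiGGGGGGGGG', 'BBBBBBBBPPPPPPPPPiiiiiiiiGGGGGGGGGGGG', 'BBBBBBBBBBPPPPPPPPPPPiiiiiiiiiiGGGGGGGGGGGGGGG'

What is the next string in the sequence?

BBBBBBBBBBBBPPPPPPPPPPPPPiiiiiiiiiiiiGGGGGGGGGGGGGGGGGG

Each string has the form B^{2n+2} P^{2n+3} i^{2n+2} G^{3n+3} (n = 1, 2, …).
Setting n = 5 gives 12, 13, 12, 18 characters in each block.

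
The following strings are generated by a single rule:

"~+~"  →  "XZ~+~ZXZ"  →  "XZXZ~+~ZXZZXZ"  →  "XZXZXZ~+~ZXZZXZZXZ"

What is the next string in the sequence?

Each term wraps the previous one in XZ on the left and ZXZ on the right.
So the next term is XZ·XZXZXZ~+~ZXZZXZZXZ·ZXZ.

XZXZXZXZ~+~ZXZZXZZXZZXZ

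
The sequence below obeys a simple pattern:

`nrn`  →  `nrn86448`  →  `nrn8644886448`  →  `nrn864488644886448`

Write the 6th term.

Each term is the previous one with 86448 appended.
From nrn864488644886448, 2 further steps: nrn864488644886448 → nrn86448864488644886448 → (answer).

nrn8644886448864488644886448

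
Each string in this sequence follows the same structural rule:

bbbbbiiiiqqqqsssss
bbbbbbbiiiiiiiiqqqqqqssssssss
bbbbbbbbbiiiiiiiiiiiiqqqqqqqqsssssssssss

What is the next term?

The n-th term is 2n+3 b's then 4n i's then 2n+2 q's then 3n+2 s's (n = 1, 2, …).
For the next term, n = 4, so the run lengths are 11, 16, 10, 14.

bbbbbbbbbbbiiiiiiiiiiiiiiiiqqqqqqqqqqssssssssssssss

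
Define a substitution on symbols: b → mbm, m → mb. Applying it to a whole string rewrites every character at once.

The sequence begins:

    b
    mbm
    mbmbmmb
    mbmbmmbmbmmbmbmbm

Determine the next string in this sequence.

mbmbmmbmbmmbmbmbmmbmbmmbmbmbmmbmbmmbmbmmb

φ(mbmbmmbmbmmbmbmbm) expands symbol-by-symbol to mb mbm mb mbm mb mb mbm mb mbm mb mb mbm mb mbm mb mbm mb; joining the 17 pieces gives the next term.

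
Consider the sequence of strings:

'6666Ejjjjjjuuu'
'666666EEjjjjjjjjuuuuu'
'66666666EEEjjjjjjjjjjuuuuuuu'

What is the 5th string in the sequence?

666666666666EEEEEjjjjjjjjjjjjjjuuuuuuuuuuu

Reading off run lengths: 6 runs 4, 6, 8; E runs 1, 2, 3; j runs 6, 8, 10; u runs 3, 5, 7 — each is linear in n, where the shown terms are n = 2, 3, 4.
For term 5, n = 6, so the run lengths are 12, 5, 14, 11.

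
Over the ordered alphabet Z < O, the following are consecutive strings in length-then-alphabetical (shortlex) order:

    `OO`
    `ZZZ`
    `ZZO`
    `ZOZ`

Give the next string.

Treat ZOZ as a base-2 numeral over the given alphabet and add one, carrying through any trailing O's.

ZOO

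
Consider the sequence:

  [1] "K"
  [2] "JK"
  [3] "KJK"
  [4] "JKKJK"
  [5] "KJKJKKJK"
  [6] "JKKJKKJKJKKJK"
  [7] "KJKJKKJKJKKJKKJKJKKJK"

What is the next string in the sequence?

Each term (from the third on) is the two preceding terms concatenated in order: term 3 = K·JK = KJK.
So term 8 is JKKJKKJKJKKJK·KJKJKKJKJKKJKKJKJKKJK.

JKKJKKJKJKKJKKJKJKKJKJKKJKKJKJKKJK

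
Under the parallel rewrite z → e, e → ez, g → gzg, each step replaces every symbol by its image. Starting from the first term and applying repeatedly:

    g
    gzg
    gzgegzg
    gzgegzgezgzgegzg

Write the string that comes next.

Applying the rule to each of the 16 symbols of gzgegzgezgzgegzg gives the pieces gzg e gzg ez gzg e gzg ez e gzg e gzg ez gzg e gzg, which concatenate to the answer.

gzgegzgezgzgegzgezegzgegzgezgzgegzg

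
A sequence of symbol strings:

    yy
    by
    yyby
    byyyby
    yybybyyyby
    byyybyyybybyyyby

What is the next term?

yybybyyybybyyybyyybybyyyby

From term 3 onward, concatenate the second-to-last term with the last: yy·by = yyby, by·yyby = byyyby, …
Continuing: yybybyyyby · byyybyyybybyyyby gives term 7.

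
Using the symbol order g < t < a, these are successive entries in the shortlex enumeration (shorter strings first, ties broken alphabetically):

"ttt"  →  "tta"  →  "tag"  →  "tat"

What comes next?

Treat tat as a base-3 numeral over the given alphabet and add one, carrying through any trailing a's.

taa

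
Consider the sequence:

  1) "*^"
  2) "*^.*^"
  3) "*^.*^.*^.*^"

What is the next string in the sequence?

Every step duplicates the string with '.' between the halves.
Doubling *^.*^.*^.*^ with '.' between the halves:

*^.*^.*^.*^.*^.*^.*^.*^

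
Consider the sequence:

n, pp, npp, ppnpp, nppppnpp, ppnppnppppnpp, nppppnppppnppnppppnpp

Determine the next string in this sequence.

Each term (from the third on) is the two preceding terms concatenated in order: term 3 = n·pp = npp.
So term 8 is ppnppnppppnpp·nppppnppppnppnppppnpp.

ppnppnppppnppnppppnppppnppnppppnpp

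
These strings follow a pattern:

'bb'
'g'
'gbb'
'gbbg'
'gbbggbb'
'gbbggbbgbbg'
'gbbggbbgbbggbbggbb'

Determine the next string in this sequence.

gbbggbbgbbggbbggbbgbbggbbgbbg

This is a Fibonacci-style word recurrence s(k) = s(k−1)·s(k−2): e.g. g·bb = gbb.
So term 8 is gbbggbbgbbggbbggbb·gbbggbbgbbg.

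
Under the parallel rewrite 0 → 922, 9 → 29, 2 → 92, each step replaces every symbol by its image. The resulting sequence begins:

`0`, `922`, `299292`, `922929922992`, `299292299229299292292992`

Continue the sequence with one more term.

Applying the rule to each of the 24 symbols of 299292299229299292292992 gives the pieces 92 29 29 92 29 92 92 29 29 92 92 29 92 29 29 92 29 92 92 29 92 29 29 92, which concatenate to the answer.

922929922992922929929229922929922992922992292992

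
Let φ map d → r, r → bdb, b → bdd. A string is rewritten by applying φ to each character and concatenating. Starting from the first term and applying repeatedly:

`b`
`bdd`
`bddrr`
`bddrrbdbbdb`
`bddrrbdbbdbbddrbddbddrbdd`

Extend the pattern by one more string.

Applying the rule to each of the 25 symbols of bddrrbdbbdbbddrbddbddrbdd gives the pieces bdd r r bdb bdb bdd r bdd bdd r bdd bdd r r bdb bdd r r bdd r r bdb bdd r r, which concatenate to the answer.

bddrrbdbbdbbddrbddbddrbddbddrrbdbbddrrbddrrbdbbddrr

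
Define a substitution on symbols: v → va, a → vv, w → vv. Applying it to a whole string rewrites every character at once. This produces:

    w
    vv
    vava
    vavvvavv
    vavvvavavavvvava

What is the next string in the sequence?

vavvvavavavvvavvvavvvavavavvvavv

Replace each of the 16 characters of vavvvavavavvvava in place — va vv va va va vv va vv va vv va va va vv va vv — and concatenate.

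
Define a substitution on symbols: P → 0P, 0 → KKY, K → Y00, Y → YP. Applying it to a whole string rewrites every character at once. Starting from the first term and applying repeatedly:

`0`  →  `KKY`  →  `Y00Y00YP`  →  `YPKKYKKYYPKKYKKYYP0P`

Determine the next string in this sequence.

Rewriting the 20 symbols of YPKKYKKYYPKKYKKYYP0P one by one yields YP 0P Y00 Y00 YP Y00 Y00 YP YP 0P Y00 Y00 YP Y00 Y00 YP YP 0P KKY 0P; concatenated:

YP0PY00Y00YPY00Y00YPYP0PY00Y00YPY00Y00YPYP0PKKY0P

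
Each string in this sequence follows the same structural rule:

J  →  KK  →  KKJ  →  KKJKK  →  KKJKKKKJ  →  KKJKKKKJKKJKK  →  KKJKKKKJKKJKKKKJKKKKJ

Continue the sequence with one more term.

Each term (from the third on) is the previous term followed by the one before it: term 3 = KK·J = KKJ.
The next term joins KKJKKKKJKKJKKKKJKKKKJ and KKJKKKKJKKJKK.

KKJKKKKJKKJKKKKJKKKKJKKJKKKKJKKJKK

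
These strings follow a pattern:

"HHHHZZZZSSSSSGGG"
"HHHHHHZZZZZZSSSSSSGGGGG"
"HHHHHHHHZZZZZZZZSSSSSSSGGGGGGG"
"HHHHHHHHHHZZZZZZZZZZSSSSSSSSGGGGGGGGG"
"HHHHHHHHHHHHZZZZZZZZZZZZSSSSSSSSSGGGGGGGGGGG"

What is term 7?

HHHHHHHHHHHHHHHHZZZZZZZZZZZZZZZZSSSSSSSSSSSGGGGGGGGGGGGGGG

Each string has the form H^{2n} Z^{2n} S^{n+3} G^{2n-1}, where the shown terms are n = 2, 3, 4, 5, 6.
At n = 8 the blocks have lengths 16, 16, 11, 15.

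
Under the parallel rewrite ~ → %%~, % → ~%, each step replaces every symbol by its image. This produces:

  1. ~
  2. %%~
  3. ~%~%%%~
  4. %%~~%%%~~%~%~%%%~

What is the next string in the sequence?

~%~%%%~%%~~%~%~%%%~%%~~%%%~~%%%~~%~%~%%%~

Applying the rule to each of the 17 symbols of %%~~%%%~~%~%~%%%~ gives the pieces ~% ~% %%~ %%~ ~% ~% ~% %%~ %%~ ~% %%~ ~% %%~ ~% ~% ~% %%~, which concatenate to the answer.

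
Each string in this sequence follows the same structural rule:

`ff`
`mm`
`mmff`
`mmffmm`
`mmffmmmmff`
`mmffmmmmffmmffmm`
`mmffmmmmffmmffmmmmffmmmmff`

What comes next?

This is a Fibonacci-style word recurrence s(k) = s(k−1)·s(k−2): e.g. mm·ff = mmff.
Continuing: mmffmmmmffmmffmmmmffmmmmff · mmffmmmmffmmffmm gives term 8.

mmffmmmmffmmffmmmmffmmmmffmmffmmmmffmmffmm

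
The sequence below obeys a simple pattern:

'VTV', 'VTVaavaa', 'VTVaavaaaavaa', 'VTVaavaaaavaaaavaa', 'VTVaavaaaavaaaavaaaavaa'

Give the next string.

VTVaavaaaavaaaavaaaavaaaavaa

The strings grow by a fixed suffix aavaa each time.
One more step from VTVaavaaaavaaaavaaaavaa gives the answer.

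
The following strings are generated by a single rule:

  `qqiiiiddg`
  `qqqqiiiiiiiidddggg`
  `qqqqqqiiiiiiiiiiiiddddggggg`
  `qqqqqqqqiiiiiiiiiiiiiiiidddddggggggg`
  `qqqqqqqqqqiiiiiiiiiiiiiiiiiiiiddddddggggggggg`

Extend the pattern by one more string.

The n-th term is 2n q's then 4n i's then n+1 d's then 2n-1 g's (n = 1, 2, …).
At n = 6 the blocks have lengths 12, 24, 7, 11.

qqqqqqqqqqqqiiiiiiiiiiiiiiiiiiiiiiiidddddddggggggggggg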